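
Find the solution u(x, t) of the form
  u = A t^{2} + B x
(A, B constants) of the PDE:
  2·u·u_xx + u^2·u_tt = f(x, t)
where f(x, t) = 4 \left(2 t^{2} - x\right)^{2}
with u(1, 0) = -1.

Substitute the ansatz u = A t^{2} + B x into the left-hand side.
Derivatives of the ansatz:
  u_xx = 0
  u_tt = 2 A
Term by term:
  2·u·u_xx = 0
  u^2·u_tt = 2 A^{3} t^{4} + 4 A^{2} B t^{2} x + 2 A B^{2} x^{2}
So the left-hand side equals
  2 A^{3} t^{4} + 4 A^{2} B t^{2} x + 2 A B^{2} x^{2}
This must equal f(x, t) identically; expanded, f = 16 t^{4} - 16 t^{2} x + 4 x^{2}.
Matching coefficients of the independent functions:
  [t^{4}]:  2 A^{3} = 16
  [x^{2}]:  2 A B^{2} = 4
  [t^{2} x]:  4 A^{2} B = -16
Solving: A = 2, B = -1.
Check against the point condition:
  u(1, 0) = -1  ⟹  B = -1  ✓
Hence u(x, t) = 2 t^{2} - x.

Answer: u(x, t) = 2 t^{2} - x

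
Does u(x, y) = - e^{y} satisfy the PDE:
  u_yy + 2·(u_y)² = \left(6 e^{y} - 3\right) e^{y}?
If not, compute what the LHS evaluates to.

Evaluate each term of the left-hand side for u = - e^{y}.
Derivatives:
  u_yy = - e^{y}
  u_y = - e^{y}
Terms:
  u_yy = - e^{y}
  2·(u_y)² = 2 e^{2 y}
Sum: LHS = \left(2 e^{y} - 1\right) e^{y}
Given right-hand side: \left(6 e^{y} - 3\right) e^{y}. Difference LHS − RHS = \left(2 - 4 e^{y}\right) e^{y} ≠ 0, so u is not a solution.

Answer: No, the LHS evaluates to \left(2 e^{y} - 1\right) e^{y}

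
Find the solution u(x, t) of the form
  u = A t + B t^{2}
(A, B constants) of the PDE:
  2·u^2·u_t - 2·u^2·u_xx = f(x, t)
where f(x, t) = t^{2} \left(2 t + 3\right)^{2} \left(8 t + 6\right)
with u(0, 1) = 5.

Substitute the ansatz u = A t + B t^{2} into the left-hand side.
Derivatives of the ansatz:
  u_t = A + 2 B t
  u_xx = 0
Term by term:
  2·u^2·u_t = 2 A^{3} t^{2} + 8 A^{2} B t^{3} + 10 A B^{2} t^{4} + 4 B^{3} t^{5}
  -2·u^2·u_xx = 0
So the left-hand side equals
  2 A^{3} t^{2} + 8 A^{2} B t^{3} + 10 A B^{2} t^{4} + 4 B^{3} t^{5}
This must equal f(x, t) identically; expanded, f = 32 t^{5} + 120 t^{4} + 144 t^{3} + 54 t^{2}.
Matching coefficients of the independent functions:
  [t^{2}]:  2 A^{3} = 54
  [t^{3}]:  8 A^{2} B = 144
  [t^{4}]:  10 A B^{2} = 120
  [t^{5}]:  4 B^{3} = 32
Solving: A = 3, B = 2.
Check against the point condition:
  u(0, 1) = 5  ⟹  A + B = 5  ✓
Hence u(x, t) = 2 t^{2} + 3 t.

Answer: u(x, t) = 2 t^{2} + 3 t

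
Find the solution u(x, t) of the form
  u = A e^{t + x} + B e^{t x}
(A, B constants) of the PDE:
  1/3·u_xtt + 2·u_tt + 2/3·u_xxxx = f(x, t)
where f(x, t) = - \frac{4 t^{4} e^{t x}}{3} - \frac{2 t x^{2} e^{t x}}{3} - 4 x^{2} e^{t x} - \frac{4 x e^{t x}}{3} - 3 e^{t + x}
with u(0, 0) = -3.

Substitute the ansatz u = A e^{t + x} + B e^{t x} into the left-hand side.
Derivatives of the ansatz:
  u_xtt = A e^{t} e^{x} + B t x^{2} e^{t x} + 2 B x e^{t x}
  u_tt = A e^{t} e^{x} + B x^{2} e^{t x}
  u_xxxx = A e^{t} e^{x} + B t^{4} e^{t x}
Term by term:
  1/3·u_xtt = \frac{A e^{t} e^{x}}{3} + \frac{B t x^{2} e^{t x}}{3} + \frac{2 B x e^{t x}}{3}
  2·u_tt = 2 A e^{t} e^{x} + 2 B x^{2} e^{t x}
  2/3·u_xxxx = \frac{2 A e^{t} e^{x}}{3} + \frac{2 B t^{4} e^{t x}}{3}
So the left-hand side equals
  3 A e^{t} e^{x} + \frac{2 B t^{4} e^{t x}}{3} + \frac{B t x^{2} e^{t x}}{3} + 2 B x^{2} e^{t x} + \frac{2 B x e^{t x}}{3}
This must equal f(x, t) identically; expanded, f = - \frac{4 t^{4} e^{t x}}{3} - \frac{2 t x^{2} e^{t x}}{3} - 4 x^{2} e^{t x} - \frac{4 x e^{t x}}{3} - 3 e^{t} e^{x}.
Matching coefficients of the independent functions:
  [t^{4} e^{t x}, x e^{t x}]:  \frac{2 B}{3} = - \frac{4}{3}
  [x^{2} e^{t x}]:  2 B = -4
  [e^{t} e^{x}]:  3 A = -3
  [t x^{2} e^{t x}]:  \frac{B}{3} = - \frac{2}{3}
Solving: A = -1, B = -2.
Check against the point condition:
  u(0, 0) = -3  ⟹  A + B = -3  ✓
Hence u(x, t) = - 2 e^{t x} - e^{t + x}.

Answer: u(x, t) = - 2 e^{t x} - e^{t + x}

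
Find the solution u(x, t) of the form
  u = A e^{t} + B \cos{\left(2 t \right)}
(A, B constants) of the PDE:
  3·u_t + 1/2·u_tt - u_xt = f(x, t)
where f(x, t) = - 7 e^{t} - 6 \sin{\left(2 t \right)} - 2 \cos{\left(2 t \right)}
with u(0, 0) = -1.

Substitute the ansatz u = A e^{t} + B \cos{\left(2 t \right)} into the left-hand side.
Derivatives of the ansatz:
  u_t = A e^{t} - 2 B \sin{\left(2 t \right)}
  u_tt = A e^{t} - 4 B \cos{\left(2 t \right)}
  u_xt = 0
Term by term:
  3·u_t = 3 A e^{t} - 6 B \sin{\left(2 t \right)}
  1/2·u_tt = \frac{A e^{t}}{2} - 2 B \cos{\left(2 t \right)}
  -u_xt = 0
So the left-hand side equals
  \frac{7 A e^{t}}{2} - 6 B \sin{\left(2 t \right)} - 2 B \cos{\left(2 t \right)}
This must equal f(x, t) = - 7 e^{t} - 6 \sin{\left(2 t \right)} - 2 \cos{\left(2 t \right)} identically.
Matching coefficients of the independent functions:
  [e^{t}]:  \frac{7 A}{2} = -7
  [\sin{\left(2 t \right)}]:  - 6 B = -6
  [\cos{\left(2 t \right)}]:  - 2 B = -2
Solving: A = -2, B = 1.
Check against the point condition:
  u(0, 0) = -1  ⟹  A + B = -1  ✓
Hence u(x, t) = - 2 e^{t} + \cos{\left(2 t \right)}.

Answer: u(x, t) = - 2 e^{t} + \cos{\left(2 t \right)}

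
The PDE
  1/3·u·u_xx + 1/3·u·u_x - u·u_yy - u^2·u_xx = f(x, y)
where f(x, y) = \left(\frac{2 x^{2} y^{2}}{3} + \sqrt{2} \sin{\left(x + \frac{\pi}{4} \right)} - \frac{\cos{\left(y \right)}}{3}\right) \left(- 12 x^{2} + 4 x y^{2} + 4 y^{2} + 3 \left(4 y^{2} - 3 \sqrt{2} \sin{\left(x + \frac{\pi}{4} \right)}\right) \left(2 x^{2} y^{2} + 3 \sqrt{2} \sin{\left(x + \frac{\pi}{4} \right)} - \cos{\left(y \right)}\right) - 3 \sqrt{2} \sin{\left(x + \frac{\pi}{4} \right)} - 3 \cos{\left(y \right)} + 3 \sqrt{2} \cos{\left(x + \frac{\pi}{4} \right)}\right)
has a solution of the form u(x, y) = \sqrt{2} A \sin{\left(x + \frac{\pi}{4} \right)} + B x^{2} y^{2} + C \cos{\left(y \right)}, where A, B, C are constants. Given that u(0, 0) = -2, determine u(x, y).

Substitute the ansatz u = \sqrt{2} A \sin{\left(x + \frac{\pi}{4} \right)} + B x^{2} y^{2} + C \cos{\left(y \right)} into the left-hand side.
Derivatives of the ansatz:
  u_xx = - \sqrt{2} A \sin{\left(x + \frac{\pi}{4} \right)} + 2 B y^{2}
  u_x = \sqrt{2} A \cos{\left(x + \frac{\pi}{4} \right)} + 2 B x y^{2}
  u_yy = 2 B x^{2} - C \cos{\left(y \right)}
Term by term:
  1/3·u·u_xx = - \frac{2 A^{2} \sin^{2}{\left(x + \frac{\pi}{4} \right)}}{3} - \frac{\sqrt{2} A B x^{2} y^{2} \sin{\left(x + \frac{\pi}{4} \right)}}{3} + \frac{2 \sqrt{2} A B y^{2} \sin{\left(x + \frac{\pi}{4} \right)}}{3} - \frac{\sqrt{2} A C \sin{\left(x + \frac{\pi}{4} \right)} \cos{\left(y \right)}}{3} + \frac{2 B^{2} x^{2} y^{4}}{3} + \frac{2 B C y^{2} \cos{\left(y \right)}}{3}
  1/3·u·u_x = \frac{2 A^{2} \sin{\left(x + \frac{\pi}{4} \right)} \cos{\left(x + \frac{\pi}{4} \right)}}{3} + \frac{\sqrt{2} A B x^{2} y^{2} \cos{\left(x + \frac{\pi}{4} \right)}}{3} + \frac{2 \sqrt{2} A B x y^{2} \sin{\left(x + \frac{\pi}{4} \right)}}{3} + \frac{\sqrt{2} A C \cos{\left(y \right)} \cos{\left(x + \frac{\pi}{4} \right)}}{3} + \frac{2 B^{2} x^{3} y^{4}}{3} + \frac{2 B C x y^{2} \cos{\left(y \right)}}{3}
  -u·u_yy = - 2 \sqrt{2} A B x^{2} \sin{\left(x + \frac{\pi}{4} \right)} + \sqrt{2} A C \sin{\left(x + \frac{\pi}{4} \right)} \cos{\left(y \right)} - 2 B^{2} x^{4} y^{2} + B C x^{2} y^{2} \cos{\left(y \right)} - 2 B C x^{2} \cos{\left(y \right)} + C^{2} \cos^{2}{\left(y \right)}
  -u^2·u_xx = 2 \sqrt{2} A^{3} \sin^{3}{\left(x + \frac{\pi}{4} \right)} + 4 A^{2} B x^{2} y^{2} \sin^{2}{\left(x + \frac{\pi}{4} \right)} - 4 A^{2} B y^{2} \sin^{2}{\left(x + \frac{\pi}{4} \right)} + 4 A^{2} C \sin^{2}{\left(x + \frac{\pi}{4} \right)} \cos{\left(y \right)} + \sqrt{2} A B^{2} x^{4} y^{4} \sin{\left(x + \frac{\pi}{4} \right)} - 4 \sqrt{2} A B^{2} x^{2} y^{4} \sin{\left(x + \frac{\pi}{4} \right)} + 2 \sqrt{2} A B C x^{2} y^{2} \sin{\left(x + \frac{\pi}{4} \right)} \cos{\left(y \right)} - 4 \sqrt{2} A B C y^{2} \sin{\left(x + \frac{\pi}{4} \right)} \cos{\left(y \right)} + \sqrt{2} A C^{2} \sin{\left(x + \frac{\pi}{4} \right)} \cos^{2}{\left(y \right)} - 2 B^{3} x^{4} y^{6} - 4 B^{2} C x^{2} y^{4} \cos{\left(y \right)} - 2 B C^{2} y^{2} \cos^{2}{\left(y \right)}
Sum these and collect like terms in the independent variables.
This must equal f(x, y) identically; expanded, f = 16 x^{4} y^{6} - 12 \sqrt{2} x^{4} y^{4} \sin{\left(x + \frac{\pi}{4} \right)} - 8 x^{4} y^{2} + \frac{8 x^{3} y^{4}}{3} + 48 \sqrt{2} x^{2} y^{4} \sin{\left(x + \frac{\pi}{4} \right)} - 16 x^{2} y^{4} \cos{\left(y \right)} + \frac{8 x^{2} y^{4}}{3} - 72 x^{2} y^{2} \sin^{2}{\left(x + \frac{\pi}{4} \right)} + 12 \sqrt{2} x^{2} y^{2} \sin{\left(x + \frac{\pi}{4} \right)} \cos{\left(y \right)} - 2 \sqrt{2} x^{2} y^{2} \sin{\left(x + \frac{\pi}{4} \right)} - 2 x^{2} y^{2} \cos{\left(y \right)} + 2 \sqrt{2} x^{2} y^{2} \cos{\left(x + \frac{\pi}{4} \right)} - 12 \sqrt{2} x^{2} \sin{\left(x + \frac{\pi}{4} \right)} + 4 x^{2} \cos{\left(y \right)} + 4 \sqrt{2} x y^{2} \sin{\left(x + \frac{\pi}{4} \right)} - \frac{4 x y^{2} \cos{\left(y \right)}}{3} + 72 y^{2} \sin^{2}{\left(x + \frac{\pi}{4} \right)} - 24 \sqrt{2} y^{2} \sin{\left(x + \frac{\pi}{4} \right)} \cos{\left(y \right)} + 4 \sqrt{2} y^{2} \sin{\left(x + \frac{\pi}{4} \right)} + 4 y^{2} \cos^{2}{\left(y \right)} - \frac{4 y^{2} \cos{\left(y \right)}}{3} - 54 \sqrt{2} \sin^{3}{\left(x + \frac{\pi}{4} \right)} + 36 \sin^{2}{\left(x + \frac{\pi}{4} \right)} \cos{\left(y \right)} - 6 \sin^{2}{\left(x + \frac{\pi}{4} \right)} - 3 \sqrt{2} \sin{\left(x + \frac{\pi}{4} \right)} \cos^{2}{\left(y \right)} - 2 \sqrt{2} \sin{\left(x + \frac{\pi}{4} \right)} \cos{\left(y \right)} + 6 \sin{\left(x + \frac{\pi}{4} \right)} \cos{\left(x + \frac{\pi}{4} \right)} + \cos^{2}{\left(y \right)} - \sqrt{2} \cos{\left(y \right)} \cos{\left(x + \frac{\pi}{4} \right)}.
Matching coefficients of the independent functions:
(each divided by its leading coefficient; functions giving the same equation are listed together)
  [\sqrt{2} \sin^{3}{\left(x + \frac{\pi}{4} \right)}]:  A^{3} + 27 = 0
  [x^{2} y^{4}, x^{3} y^{4}, x^{4} y^{2}]:  B^{2} - 4 = 0
  [x^{2} \cos{\left(y \right)}, y^{2} \cos{\left(y \right)}, x y^{2} \cos{\left(y \right)}, …]:  B C + 2 = 0
  [x^{4} y^{6}]:  B^{3} + 8 = 0
  [y^{2} \sin^{2}{\left(x + \frac{\pi}{4} \right)}, x^{2} y^{2} \sin^{2}{\left(x + \frac{\pi}{4} \right)}]:  A^{2} B + 18 = 0
  [y^{2} \cos^{2}{\left(y \right)}]:  B C^{2} + 2 = 0
  [\sin{\left(x + \frac{\pi}{4} \right)} \cos{\left(x + \frac{\pi}{4} \right)}, \sin^{2}{\left(x + \frac{\pi}{4} \right)}]:  A^{2} - 9 = 0
  [\sin^{2}{\left(x + \frac{\pi}{4} \right)} \cos{\left(y \right)}]:  A^{2} C - 9 = 0
  [\sqrt{2} x^{2} \sin{\left(x + \frac{\pi}{4} \right)}, \sqrt{2} y^{2} \sin{\left(x + \frac{\pi}{4} \right)}, \sqrt{2} x y^{2} \sin{\left(x + \frac{\pi}{4} \right)}, …]:  A B - 6 = 0
  [\sqrt{2} \sin{\left(x + \frac{\pi}{4} \right)} \cos{\left(y \right)}, \sqrt{2} \cos{\left(y \right)} \cos{\left(x + \frac{\pi}{4} \right)}]:  A C + 3 = 0
  [\sqrt{2} \sin{\left(x + \frac{\pi}{4} \right)} \cos^{2}{\left(y \right)}]:  A C^{2} + 3 = 0
  [x^{2} y^{4} \cos{\left(y \right)}]:  B^{2} C - 4 = 0
  [\sqrt{2} x^{2} y^{4} \sin{\left(x + \frac{\pi}{4} \right)}, \sqrt{2} x^{4} y^{4} \sin{\left(x + \frac{\pi}{4} \right)}]:  A B^{2} + 12 = 0
  [\sqrt{2} y^{2} \sin{\left(x + \frac{\pi}{4} \right)} \cos{\left(y \right)}, \sqrt{2} x^{2} y^{2} \sin{\left(x + \frac{\pi}{4} \right)} \cos{\left(y \right)}]:  A B C - 6 = 0
  [\cos^{2}{\left(y \right)}]:  C^{2} - 1 = 0
Solving: A = -3, B = -2, C = 1.
Check against the point condition:
  u(0, 0) = -2  ⟹  A + C = -2  ✓
Hence u(x, y) = - 2 x^{2} y^{2} - 3 \sqrt{2} \sin{\left(x + \frac{\pi}{4} \right)} + \cos{\left(y \right)}.

Answer: u(x, y) = - 2 x^{2} y^{2} - 3 \sqrt{2} \sin{\left(x + \frac{\pi}{4} \right)} + \cos{\left(y \right)}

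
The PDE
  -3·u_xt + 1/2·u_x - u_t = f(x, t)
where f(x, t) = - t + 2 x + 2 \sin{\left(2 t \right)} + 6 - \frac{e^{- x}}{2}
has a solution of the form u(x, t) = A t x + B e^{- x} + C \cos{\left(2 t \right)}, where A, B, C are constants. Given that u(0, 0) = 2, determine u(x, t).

Substitute the ansatz u = A t x + B e^{- x} + C \cos{\left(2 t \right)} into the left-hand side.
Derivatives of the ansatz:
  u_xt = A
  u_x = A t - B e^{- x}
  u_t = A x - 2 C \sin{\left(2 t \right)}
Term by term:
  -3·u_xt = - 3 A
  1/2·u_x = \frac{A t}{2} - \frac{B e^{- x}}{2}
  -u_t = - A x + 2 C \sin{\left(2 t \right)}
So the left-hand side equals
  \frac{A t}{2} - A x - 3 A - \frac{B e^{- x}}{2} + 2 C \sin{\left(2 t \right)}
This must equal f(x, t) = - t + 2 x + 2 \sin{\left(2 t \right)} + 6 - \frac{e^{- x}}{2} identically.
Matching coefficients of the independent functions:
  [constant term]:  - 3 A = 6
  [t]:  \frac{A}{2} = -1
  [x]:  - A = 2
  [e^{- x}]:  - \frac{B}{2} = - \frac{1}{2}
  [\sin{\left(2 t \right)}]:  2 C = 2
Solving: A = -2, B = 1, C = 1.
Check against the point condition:
  u(0, 0) = 2  ⟹  B + C = 2  ✓
Hence u(x, t) = - 2 t x + \cos{\left(2 t \right)} + e^{- x}.

Answer: u(x, t) = - 2 t x + \cos{\left(2 t \right)} + e^{- x}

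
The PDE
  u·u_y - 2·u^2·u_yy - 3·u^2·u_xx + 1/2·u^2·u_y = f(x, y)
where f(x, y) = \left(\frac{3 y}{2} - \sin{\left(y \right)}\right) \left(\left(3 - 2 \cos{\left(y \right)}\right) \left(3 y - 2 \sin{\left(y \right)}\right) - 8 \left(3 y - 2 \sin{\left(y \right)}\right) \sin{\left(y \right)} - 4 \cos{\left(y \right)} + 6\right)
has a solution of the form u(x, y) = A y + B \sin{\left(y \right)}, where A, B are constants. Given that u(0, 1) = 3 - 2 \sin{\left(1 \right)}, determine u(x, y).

Substitute the ansatz u = A y + B \sin{\left(y \right)} into the left-hand side.
Derivatives of the ansatz:
  u_y = A + B \cos{\left(y \right)}
  u_yy = - B \sin{\left(y \right)}
  u_xx = 0
Term by term:
  u·u_y = A^{2} y + A B y \cos{\left(y \right)} + A B \sin{\left(y \right)} + B^{2} \sin{\left(y \right)} \cos{\left(y \right)}
  -2·u^2·u_yy = 2 A^{2} B y^{2} \sin{\left(y \right)} + 4 A B^{2} y \sin^{2}{\left(y \right)} + 2 B^{3} \sin^{3}{\left(y \right)}
  -3·u^2·u_xx = 0
  1/2·u^2·u_y = \frac{A^{3} y^{2}}{2} + \frac{A^{2} B y^{2} \cos{\left(y \right)}}{2} + A^{2} B y \sin{\left(y \right)} + A B^{2} y \sin{\left(y \right)} \cos{\left(y \right)} + \frac{A B^{2} \sin^{2}{\left(y \right)}}{2} + \frac{B^{3} \sin^{2}{\left(y \right)} \cos{\left(y \right)}}{2}
So the left-hand side equals
  \frac{A^{3} y^{2}}{2} + 2 A^{2} B y^{2} \sin{\left(y \right)} + \frac{A^{2} B y^{2} \cos{\left(y \right)}}{2} + A^{2} B y \sin{\left(y \right)} + A^{2} y + 4 A B^{2} y \sin^{2}{\left(y \right)} + A B^{2} y \sin{\left(y \right)} \cos{\left(y \right)} + \frac{A B^{2} \sin^{2}{\left(y \right)}}{2} + A B y \cos{\left(y \right)} + A B \sin{\left(y \right)} + 2 B^{3} \sin^{3}{\left(y \right)} + \frac{B^{3} \sin^{2}{\left(y \right)} \cos{\left(y \right)}}{2} + B^{2} \sin{\left(y \right)} \cos{\left(y \right)}
This must equal f(x, y) identically; expanded, f = - 36 y^{2} \sin{\left(y \right)} - 9 y^{2} \cos{\left(y \right)} + \frac{27 y^{2}}{2} + 48 y \sin^{2}{\left(y \right)} + 12 y \sin{\left(y \right)} \cos{\left(y \right)} - 18 y \sin{\left(y \right)} - 6 y \cos{\left(y \right)} + 9 y - 16 \sin^{3}{\left(y \right)} - 4 \sin^{2}{\left(y \right)} \cos{\left(y \right)} + 6 \sin^{2}{\left(y \right)} + 4 \sin{\left(y \right)} \cos{\left(y \right)} - 6 \sin{\left(y \right)}.
Matching coefficients of the independent functions:
  [y]:  A^{2} = 9
  [y^{2}]:  \frac{A^{3}}{2} = \frac{27}{2}
  [y \sin{\left(y \right)}]:  A^{2} B = -18
  [y \sin^{2}{\left(y \right)}]:  4 A B^{2} = 48
  [y \cos{\left(y \right)}, \sin{\left(y \right)}]:  A B = -6
  [y^{2} \sin{\left(y \right)}]:  2 A^{2} B = -36
  [y^{2} \cos{\left(y \right)}]:  \frac{A^{2} B}{2} = -9
  [\sin{\left(y \right)} \cos{\left(y \right)}]:  B^{2} = 4
  [\sin^{2}{\left(y \right)} \cos{\left(y \right)}]:  \frac{B^{3}}{2} = -4
  [y \sin{\left(y \right)} \cos{\left(y \right)}]:  A B^{2} = 12
  [\sin^{2}{\left(y \right)}]:  \frac{A B^{2}}{2} = 6
  [\sin^{3}{\left(y \right)}]:  2 B^{3} = -16
Solving: A = 3, B = -2.
Check against the point condition:
  u(0, 1) = 3 - 2 \sin{\left(1 \right)}  ⟹  A + B \sin{\left(1 \right)} = 3 - 2 \sin{\left(1 \right)}  ✓
Hence u(x, y) = 3 y - 2 \sin{\left(y \right)}.

Answer: u(x, y) = 3 y - 2 \sin{\left(y \right)}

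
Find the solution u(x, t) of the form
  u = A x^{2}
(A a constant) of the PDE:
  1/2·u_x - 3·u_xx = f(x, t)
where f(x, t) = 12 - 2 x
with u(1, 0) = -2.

Substitute the ansatz u = A x^{2} into the left-hand side.
Derivatives of the ansatz:
  u_x = 2 A x
  u_xx = 2 A
Term by term:
  1/2·u_x = A x
  -3·u_xx = - 6 A
So the left-hand side equals
  A x - 6 A
This must equal f(x, t) = 12 - 2 x identically.
Matching coefficients of the independent functions:
  [constant term]:  - 6 A = 12
  [x]:  A = -2
Solving: A = -2.
Check against the point condition:
  u(1, 0) = -2  ⟹  A = -2  ✓
Hence u(x, t) = - 2 x^{2}.

Answer: u(x, t) = - 2 x^{2}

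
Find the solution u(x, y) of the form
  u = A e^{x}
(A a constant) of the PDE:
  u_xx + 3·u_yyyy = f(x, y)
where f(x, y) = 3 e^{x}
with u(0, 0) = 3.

Substitute the ansatz u = A e^{x} into the left-hand side.
Derivatives of the ansatz:
  u_xx = A e^{x}
  u_yyyy = 0
Term by term:
  u_xx = A e^{x}
  3·u_yyyy = 0
So the left-hand side equals
  A e^{x}
This must equal f(x, y) = 3 e^{x} identically.
Matching coefficients of the independent functions:
  [e^{x}]:  A = 3
Solving: A = 3.
Check against the point condition:
  u(0, 0) = 3  ⟹  A = 3  ✓
Hence u(x, y) = 3 e^{x}.

Answer: u(x, y) = 3 e^{x}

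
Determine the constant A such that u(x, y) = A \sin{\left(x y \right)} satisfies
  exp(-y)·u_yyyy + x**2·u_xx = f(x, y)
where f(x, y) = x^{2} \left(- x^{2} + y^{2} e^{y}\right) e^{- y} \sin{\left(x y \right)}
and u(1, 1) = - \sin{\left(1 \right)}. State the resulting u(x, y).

Substitute the ansatz u = A \sin{\left(x y \right)} into the left-hand side.
Derivatives of the ansatz:
  u_yyyy = A x^{4} \sin{\left(x y \right)}
  u_xx = - A y^{2} \sin{\left(x y \right)}
Term by term:
  exp(-y)·u_yyyy = A x^{4} e^{- y} \sin{\left(x y \right)}
  x**2·u_xx = - A x^{2} y^{2} \sin{\left(x y \right)}
So the left-hand side equals
  A x^{4} e^{- y} \sin{\left(x y \right)} - A x^{2} y^{2} \sin{\left(x y \right)}
This must equal f(x, y) = x^{2} \left(- x^{2} + y^{2} e^{y}\right) e^{- y} \sin{\left(x y \right)} identically.
Matching coefficients of the independent functions:
  [x^{2} y^{2} \sin{\left(x y \right)}]:  - A = 1
  [x^{4} e^{- y} \sin{\left(x y \right)}]:  A = -1
Solving: A = -1.
Check against the point condition:
  u(1, 1) = - \sin{\left(1 \right)}  ⟹  A \sin{\left(1 \right)} = - \sin{\left(1 \right)}  ✓
Hence u(x, y) = - \sin{\left(x y \right)}.

Answer: u(x, y) = - \sin{\left(x y \right)}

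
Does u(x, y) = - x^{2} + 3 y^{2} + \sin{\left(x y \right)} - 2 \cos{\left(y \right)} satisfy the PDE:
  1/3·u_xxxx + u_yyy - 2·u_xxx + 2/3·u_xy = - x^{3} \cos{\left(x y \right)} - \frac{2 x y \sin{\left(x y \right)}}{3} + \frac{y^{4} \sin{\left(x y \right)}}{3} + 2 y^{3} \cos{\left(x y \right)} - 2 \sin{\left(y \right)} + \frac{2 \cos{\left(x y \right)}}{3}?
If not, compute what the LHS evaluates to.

Evaluate each term of the left-hand side for u = - x^{2} + 3 y^{2} + \sin{\left(x y \right)} - 2 \cos{\left(y \right)}.
Derivatives:
  u_xxxx = y^{4} \sin{\left(x y \right)}
  u_yyy = - x^{3} \cos{\left(x y \right)} - 2 \sin{\left(y \right)}
  u_xxx = - y^{3} \cos{\left(x y \right)}
  u_xy = - x y \sin{\left(x y \right)} + \cos{\left(x y \right)}
Terms:
  1/3·u_xxxx = \frac{y^{4} \sin{\left(x y \right)}}{3}
  u_yyy = - x^{3} \cos{\left(x y \right)} - 2 \sin{\left(y \right)}
  -2·u_xxx = 2 y^{3} \cos{\left(x y \right)}
  2/3·u_xy = - \frac{2 x y \sin{\left(x y \right)}}{3} + \frac{2 \cos{\left(x y \right)}}{3}
Sum: LHS = - x^{3} \cos{\left(x y \right)} - \frac{2 x y \sin{\left(x y \right)}}{3} + \frac{y^{4} \sin{\left(x y \right)}}{3} + 2 y^{3} \cos{\left(x y \right)} - 2 \sin{\left(y \right)} + \frac{2 \cos{\left(x y \right)}}{3}
This is exactly the given right-hand side, so u is a solution.

Answer: Yes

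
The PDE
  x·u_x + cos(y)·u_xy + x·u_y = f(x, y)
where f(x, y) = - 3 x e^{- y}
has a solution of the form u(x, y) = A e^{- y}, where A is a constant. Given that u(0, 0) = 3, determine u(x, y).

Substitute the ansatz u = A e^{- y} into the left-hand side.
Derivatives of the ansatz:
  u_x = 0
  u_xy = 0
  u_y = - A e^{- y}
Term by term:
  x·u_x = 0
  cos(y)·u_xy = 0
  x·u_y = - A x e^{- y}
So the left-hand side equals
  - A x e^{- y}
This must equal f(x, y) = - 3 x e^{- y} identically.
Matching coefficients of the independent functions:
  [x e^{- y}]:  - A = -3
Solving: A = 3.
Check against the point condition:
  u(0, 0) = 3  ⟹  A = 3  ✓
Hence u(x, y) = 3 e^{- y}.

Answer: u(x, y) = 3 e^{- y}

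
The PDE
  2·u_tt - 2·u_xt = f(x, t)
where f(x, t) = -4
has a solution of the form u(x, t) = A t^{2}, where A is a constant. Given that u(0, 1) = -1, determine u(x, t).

Answer: u(x, t) = - t^{2}

Derivation:
Substitute the ansatz u = A t^{2} into the left-hand side.
Derivatives of the ansatz:
  u_tt = 2 A
  u_xt = 0
Term by term:
  2·u_tt = 4 A
  -2·u_xt = 0
So the left-hand side equals
  4 A
This must equal f(x, t) = -4 identically.
Matching coefficients of the independent functions:
  [constant term]:  4 A = -4
Solving: A = -1.
Check against the point condition:
  u(0, 1) = -1  ⟹  A = -1  ✓
Hence u(x, t) = - t^{2}.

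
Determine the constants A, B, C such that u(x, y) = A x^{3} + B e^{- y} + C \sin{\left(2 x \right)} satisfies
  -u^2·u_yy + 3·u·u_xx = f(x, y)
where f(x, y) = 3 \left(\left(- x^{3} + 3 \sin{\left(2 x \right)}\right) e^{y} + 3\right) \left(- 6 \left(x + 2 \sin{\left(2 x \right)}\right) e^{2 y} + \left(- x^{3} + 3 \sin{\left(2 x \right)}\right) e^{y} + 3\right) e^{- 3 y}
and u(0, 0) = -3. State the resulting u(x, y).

Substitute the ansatz u = A x^{3} + B e^{- y} + C \sin{\left(2 x \right)} into the left-hand side.
Derivatives of the ansatz:
  u_yy = B e^{- y}
  u_xx = 6 A x - 4 C \sin{\left(2 x \right)}
Term by term:
  -u^2·u_yy = - A^{2} B x^{6} e^{- y} - 2 A B^{2} x^{3} e^{- 2 y} - 2 A B C x^{3} e^{- y} \sin{\left(2 x \right)} - B^{3} e^{- 3 y} - 2 B^{2} C e^{- 2 y} \sin{\left(2 x \right)} - B C^{2} e^{- y} \sin^{2}{\left(2 x \right)}
  3·u·u_xx = 18 A^{2} x^{4} + 18 A B x e^{- y} - 12 A C x^{3} \sin{\left(2 x \right)} + 18 A C x \sin{\left(2 x \right)} - 12 B C e^{- y} \sin{\left(2 x \right)} - 12 C^{2} \sin^{2}{\left(2 x \right)}
So the left-hand side equals
  - A^{2} B x^{6} e^{- y} + 18 A^{2} x^{4} - 2 A B^{2} x^{3} e^{- 2 y} - 2 A B C x^{3} e^{- y} \sin{\left(2 x \right)} + 18 A B x e^{- y} - 12 A C x^{3} \sin{\left(2 x \right)} + 18 A C x \sin{\left(2 x \right)} - B^{3} e^{- 3 y} - 2 B^{2} C e^{- 2 y} \sin{\left(2 x \right)} - B C^{2} e^{- y} \sin^{2}{\left(2 x \right)} - 12 B C e^{- y} \sin{\left(2 x \right)} - 12 C^{2} \sin^{2}{\left(2 x \right)}
This must equal f(x, y) identically; expanded, f = 3 x^{6} e^{- y} + 18 x^{4} + 36 x^{3} \sin{\left(2 x \right)} - 18 x^{3} e^{- y} \sin{\left(2 x \right)} - 18 x^{3} e^{- 2 y} - 54 x \sin{\left(2 x \right)} - 54 x e^{- y} - 108 \sin^{2}{\left(2 x \right)} + 27 e^{- y} \sin^{2}{\left(2 x \right)} - 108 e^{- y} \sin{\left(2 x \right)} + 54 e^{- 2 y} \sin{\left(2 x \right)} + 27 e^{- 3 y}.
Matching coefficients of the independent functions:
  [x^{4}]:  18 A^{2} = 18
  [x e^{- y}]:  18 A B = -54
  [x \sin{\left(2 x \right)}]:  18 A C = -54
  [x^{3} e^{- 2 y}]:  - 2 A B^{2} = -18
  [x^{3} \sin{\left(2 x \right)}]:  - 12 A C = 36
  [x^{6} e^{- y}]:  - A^{2} B = 3
  [e^{- 2 y} \sin{\left(2 x \right)}]:  - 2 B^{2} C = 54
  [e^{- y} \sin{\left(2 x \right)}]:  - 12 B C = -108
  [e^{- y} \sin^{2}{\left(2 x \right)}]:  - B C^{2} = 27
  [x^{3} e^{- y} \sin{\left(2 x \right)}]:  - 2 A B C = -18
  [e^{- 3 y}]:  - B^{3} = 27
  [\sin^{2}{\left(2 x \right)}]:  - 12 C^{2} = -108
Solving: A = 1, B = -3, C = -3.
Check against the point condition:
  u(0, 0) = -3  ⟹  B = -3  ✓
Hence u(x, y) = x^{3} - 3 \sin{\left(2 x \right)} - 3 e^{- y}.

Answer: u(x, y) = x^{3} - 3 \sin{\left(2 x \right)} - 3 e^{- y}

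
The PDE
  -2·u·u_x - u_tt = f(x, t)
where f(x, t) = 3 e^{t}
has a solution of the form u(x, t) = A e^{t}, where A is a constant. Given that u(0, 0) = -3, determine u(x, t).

Answer: u(x, t) = - 3 e^{t}

Derivation:
Substitute the ansatz u = A e^{t} into the left-hand side.
Derivatives of the ansatz:
  u_x = 0
  u_tt = A e^{t}
Term by term:
  -2·u·u_x = 0
  -u_tt = - A e^{t}
So the left-hand side equals
  - A e^{t}
This must equal f(x, t) = 3 e^{t} identically.
Matching coefficients of the independent functions:
  [e^{t}]:  - A = 3
Solving: A = -3.
Check against the point condition:
  u(0, 0) = -3  ⟹  A = -3  ✓
Hence u(x, t) = - 3 e^{t}.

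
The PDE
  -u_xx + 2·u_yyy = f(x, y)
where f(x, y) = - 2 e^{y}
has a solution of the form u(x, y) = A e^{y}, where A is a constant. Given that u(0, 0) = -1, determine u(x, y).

Answer: u(x, y) = - e^{y}

Derivation:
Substitute the ansatz u = A e^{y} into the left-hand side.
Derivatives of the ansatz:
  u_xx = 0
  u_yyy = A e^{y}
Term by term:
  -u_xx = 0
  2·u_yyy = 2 A e^{y}
So the left-hand side equals
  2 A e^{y}
This must equal f(x, y) = - 2 e^{y} identically.
Matching coefficients of the independent functions:
  [e^{y}]:  2 A = -2
Solving: A = -1.
Check against the point condition:
  u(0, 0) = -1  ⟹  A = -1  ✓
Hence u(x, y) = - e^{y}.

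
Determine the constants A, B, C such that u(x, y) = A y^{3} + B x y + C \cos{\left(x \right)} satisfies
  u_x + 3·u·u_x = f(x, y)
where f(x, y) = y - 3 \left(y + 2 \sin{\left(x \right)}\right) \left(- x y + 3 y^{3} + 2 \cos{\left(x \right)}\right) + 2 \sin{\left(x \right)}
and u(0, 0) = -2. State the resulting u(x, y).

Answer: u(x, y) = x y - 3 y^{3} - 2 \cos{\left(x \right)}

Derivation:
Substitute the ansatz u = A y^{3} + B x y + C \cos{\left(x \right)} into the left-hand side.
Derivatives of the ansatz:
  u_x = B y - C \sin{\left(x \right)}
Term by term:
  u_x = B y - C \sin{\left(x \right)}
  3·u·u_x = 3 A B y^{4} - 3 A C y^{3} \sin{\left(x \right)} + 3 B^{2} x y^{2} - 3 B C x y \sin{\left(x \right)} + 3 B C y \cos{\left(x \right)} - 3 C^{2} \sin{\left(x \right)} \cos{\left(x \right)}
So the left-hand side equals
  3 A B y^{4} - 3 A C y^{3} \sin{\left(x \right)} + 3 B^{2} x y^{2} - 3 B C x y \sin{\left(x \right)} + 3 B C y \cos{\left(x \right)} + B y - 3 C^{2} \sin{\left(x \right)} \cos{\left(x \right)} - C \sin{\left(x \right)}
This must equal f(x, y) identically; expanded, f = 3 x y^{2} + 6 x y \sin{\left(x \right)} - 9 y^{4} - 18 y^{3} \sin{\left(x \right)} - 6 y \cos{\left(x \right)} + y - 12 \sin{\left(x \right)} \cos{\left(x \right)} + 2 \sin{\left(x \right)}.
Matching coefficients of the independent functions:
  [y]:  B = 1
  [y^{4}]:  3 A B = -9
  [x y^{2}]:  3 B^{2} = 3
  [y \cos{\left(x \right)}]:  3 B C = -6
  [y^{3} \sin{\left(x \right)}]:  - 3 A C = -18
  [\sin{\left(x \right)} \cos{\left(x \right)}]:  - 3 C^{2} = -12
  [x y \sin{\left(x \right)}]:  - 3 B C = 6
  [\sin{\left(x \right)}]:  - C = 2
Solving: A = -3, B = 1, C = -2.
Check against the point condition:
  u(0, 0) = -2  ⟹  C = -2  ✓
Hence u(x, y) = x y - 3 y^{3} - 2 \cos{\left(x \right)}.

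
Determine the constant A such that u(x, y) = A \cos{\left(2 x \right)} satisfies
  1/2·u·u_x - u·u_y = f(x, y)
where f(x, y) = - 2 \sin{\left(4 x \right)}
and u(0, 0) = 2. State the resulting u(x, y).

Substitute the ansatz u = A \cos{\left(2 x \right)} into the left-hand side.
Derivatives of the ansatz:
  u_x = - 2 A \sin{\left(2 x \right)}
  u_y = 0
Term by term:
  1/2·u·u_x = - A^{2} \sin{\left(2 x \right)} \cos{\left(2 x \right)}
  -u·u_y = 0
So the left-hand side equals
  - A^{2} \sin{\left(2 x \right)} \cos{\left(2 x \right)}
This must equal f(x, y) identically; expanded, f = - 4 \sin{\left(2 x \right)} \cos{\left(2 x \right)}.
Matching coefficients of the independent functions:
  [\sin{\left(2 x \right)} \cos{\left(2 x \right)}]:  - A^{2} = -4
These equations allow (A) = (-2) or (2).
Impose the point condition(s):
  u(0, 0) = 2  ⟹  A = 2
Only A = 2 satisfies everything.
Hence u(x, y) = 2 \cos{\left(2 x \right)}.

Answer: u(x, y) = 2 \cos{\left(2 x \right)}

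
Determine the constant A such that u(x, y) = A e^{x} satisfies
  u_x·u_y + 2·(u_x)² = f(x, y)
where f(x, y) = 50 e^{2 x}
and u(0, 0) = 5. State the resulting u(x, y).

Answer: u(x, y) = 5 e^{x}

Derivation:
Substitute the ansatz u = A e^{x} into the left-hand side.
Derivatives of the ansatz:
  u_x = A e^{x}
  u_y = 0
Term by term:
  u_x·u_y = 0
  2·(u_x)² = 2 A^{2} e^{2 x}
So the left-hand side equals
  2 A^{2} e^{2 x}
This must equal f(x, y) = 50 e^{2 x} identically.
Matching coefficients of the independent functions:
  [e^{2 x}]:  2 A^{2} = 50
These equations allow (A) = (-5) or (5).
Impose the point condition(s):
  u(0, 0) = 5  ⟹  A = 5
Only A = 5 satisfies everything.
Hence u(x, y) = 5 e^{x}.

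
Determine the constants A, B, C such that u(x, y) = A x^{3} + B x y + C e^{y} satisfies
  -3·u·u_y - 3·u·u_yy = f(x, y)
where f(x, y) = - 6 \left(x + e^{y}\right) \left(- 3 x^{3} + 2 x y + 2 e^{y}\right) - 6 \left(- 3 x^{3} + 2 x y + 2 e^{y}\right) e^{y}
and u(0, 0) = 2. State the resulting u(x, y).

Substitute the ansatz u = A x^{3} + B x y + C e^{y} into the left-hand side.
Derivatives of the ansatz:
  u_y = B x + C e^{y}
  u_yy = C e^{y}
Term by term:
  -3·u·u_y = - 3 A B x^{4} - 3 A C x^{3} e^{y} - 3 B^{2} x^{2} y - 3 B C x y e^{y} - 3 B C x e^{y} - 3 C^{2} e^{2 y}
  -3·u·u_yy = - 3 A C x^{3} e^{y} - 3 B C x y e^{y} - 3 C^{2} e^{2 y}
So the left-hand side equals
  - 3 A B x^{4} - 6 A C x^{3} e^{y} - 3 B^{2} x^{2} y - 6 B C x y e^{y} - 3 B C x e^{y} - 6 C^{2} e^{2 y}
This must equal f(x, y) identically; expanded, f = 18 x^{4} + 36 x^{3} e^{y} - 12 x^{2} y - 24 x y e^{y} - 12 x e^{y} - 24 e^{2 y}.
Matching coefficients of the independent functions:
  [x^{4}]:  - 3 A B = 18
  [x e^{y}]:  - 3 B C = -12
  [x^{2} y]:  - 3 B^{2} = -12
  [x^{3} e^{y}]:  - 6 A C = 36
  [x y e^{y}]:  - 6 B C = -24
  [e^{2 y}]:  - 6 C^{2} = -24
These equations allow (A, B, C) = (-3, 2, 2) or (3, -2, -2).
Impose the point condition(s):
  u(0, 0) = 2  ⟹  C = 2
Only A = -3, B = 2, C = 2 satisfies everything.
Hence u(x, y) = - 3 x^{3} + 2 x y + 2 e^{y}.

Answer: u(x, y) = - 3 x^{3} + 2 x y + 2 e^{y}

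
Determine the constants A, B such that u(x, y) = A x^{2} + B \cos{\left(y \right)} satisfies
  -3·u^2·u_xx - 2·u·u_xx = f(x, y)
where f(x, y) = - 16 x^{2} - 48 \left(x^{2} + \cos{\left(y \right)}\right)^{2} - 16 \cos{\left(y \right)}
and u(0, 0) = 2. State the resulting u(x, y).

Answer: u(x, y) = 2 x^{2} + 2 \cos{\left(y \right)}

Derivation:
Substitute the ansatz u = A x^{2} + B \cos{\left(y \right)} into the left-hand side.
Derivatives of the ansatz:
  u_xx = 2 A
Term by term:
  -3·u^2·u_xx = - 6 A^{3} x^{4} - 12 A^{2} B x^{2} \cos{\left(y \right)} - 6 A B^{2} \cos^{2}{\left(y \right)}
  -2·u·u_xx = - 4 A^{2} x^{2} - 4 A B \cos{\left(y \right)}
So the left-hand side equals
  - 6 A^{3} x^{4} - 12 A^{2} B x^{2} \cos{\left(y \right)} - 4 A^{2} x^{2} - 6 A B^{2} \cos^{2}{\left(y \right)} - 4 A B \cos{\left(y \right)}
This must equal f(x, y) identically; expanded, f = - 48 x^{4} - 96 x^{2} \cos{\left(y \right)} - 16 x^{2} - 48 \cos^{2}{\left(y \right)} - 16 \cos{\left(y \right)}.
Matching coefficients of the independent functions:
  [x^{2}]:  - 4 A^{2} = -16
  [x^{4}]:  - 6 A^{3} = -48
  [x^{2} \cos{\left(y \right)}]:  - 12 A^{2} B = -96
  [\cos{\left(y \right)}]:  - 4 A B = -16
  [\cos^{2}{\left(y \right)}]:  - 6 A B^{2} = -48
Solving: A = 2, B = 2.
Check against the point condition:
  u(0, 0) = 2  ⟹  B = 2  ✓
Hence u(x, y) = 2 x^{2} + 2 \cos{\left(y \right)}.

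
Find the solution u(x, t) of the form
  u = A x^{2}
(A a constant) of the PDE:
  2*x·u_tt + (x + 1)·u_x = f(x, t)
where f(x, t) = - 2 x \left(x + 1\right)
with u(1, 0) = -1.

Substitute the ansatz u = A x^{2} into the left-hand side.
Derivatives of the ansatz:
  u_tt = 0
  u_x = 2 A x
Term by term:
  2*x·u_tt = 0
  (x + 1)·u_x = 2 A x^{2} + 2 A x
So the left-hand side equals
  2 A x^{2} + 2 A x
This must equal f(x, t) identically; expanded, f = - 2 x^{2} - 2 x.
Matching coefficients of the independent functions:
  [x, x^{2}]:  2 A = -2
Solving: A = -1.
Check against the point condition:
  u(1, 0) = -1  ⟹  A = -1  ✓
Hence u(x, t) = - x^{2}.

Answer: u(x, t) = - x^{2}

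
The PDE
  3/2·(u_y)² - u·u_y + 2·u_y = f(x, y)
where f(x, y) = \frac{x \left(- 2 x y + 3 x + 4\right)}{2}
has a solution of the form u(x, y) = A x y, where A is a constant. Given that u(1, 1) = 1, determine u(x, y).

Substitute the ansatz u = A x y into the left-hand side.
Derivatives of the ansatz:
  u_y = A x
Term by term:
  3/2·(u_y)² = \frac{3 A^{2} x^{2}}{2}
  -u·u_y = - A^{2} x^{2} y
  2·u_y = 2 A x
So the left-hand side equals
  - A^{2} x^{2} y + \frac{3 A^{2} x^{2}}{2} + 2 A x
This must equal f(x, y) identically; expanded, f = - x^{2} y + \frac{3 x^{2}}{2} + 2 x.
Matching coefficients of the independent functions:
  [x]:  2 A = 2
  [x^{2}]:  \frac{3 A^{2}}{2} = \frac{3}{2}
  [x^{2} y]:  - A^{2} = -1
Solving: A = 1.
Check against the point condition:
  u(1, 1) = 1  ⟹  A = 1  ✓
Hence u(x, y) = x y.

Answer: u(x, y) = x y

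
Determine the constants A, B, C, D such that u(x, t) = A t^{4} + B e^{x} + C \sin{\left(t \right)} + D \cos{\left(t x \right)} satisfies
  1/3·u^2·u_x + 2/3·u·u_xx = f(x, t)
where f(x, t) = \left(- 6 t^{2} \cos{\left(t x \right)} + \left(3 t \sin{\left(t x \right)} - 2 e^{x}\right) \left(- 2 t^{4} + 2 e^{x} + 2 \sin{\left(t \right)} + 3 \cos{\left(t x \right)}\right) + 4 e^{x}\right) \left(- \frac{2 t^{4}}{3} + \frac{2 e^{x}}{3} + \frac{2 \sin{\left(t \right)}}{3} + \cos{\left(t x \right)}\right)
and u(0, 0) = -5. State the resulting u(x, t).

Answer: u(x, t) = 2 t^{4} - 2 e^{x} - 2 \sin{\left(t \right)} - 3 \cos{\left(t x \right)}

Derivation:
Substitute the ansatz u = A t^{4} + B e^{x} + C \sin{\left(t \right)} + D \cos{\left(t x \right)} into the left-hand side.
Derivatives of the ansatz:
  u_x = B e^{x} - D t \sin{\left(t x \right)}
  u_xx = B e^{x} - D t^{2} \cos{\left(t x \right)}
Term by term:
  1/3·u^2·u_x = \frac{A^{2} B t^{8} e^{x}}{3} - \frac{A^{2} D t^{9} \sin{\left(t x \right)}}{3} + \frac{2 A B^{2} t^{4} e^{2 x}}{3} + \frac{2 A B C t^{4} e^{x} \sin{\left(t \right)}}{3} - \frac{2 A B D t^{5} e^{x} \sin{\left(t x \right)}}{3} + \frac{2 A B D t^{4} e^{x} \cos{\left(t x \right)}}{3} - \frac{2 A C D t^{5} \sin{\left(t \right)} \sin{\left(t x \right)}}{3} - \frac{2 A D^{2} t^{5} \sin{\left(t x \right)} \cos{\left(t x \right)}}{3} + \frac{B^{3} e^{3 x}}{3} + \frac{2 B^{2} C e^{2 x} \sin{\left(t \right)}}{3} - \frac{B^{2} D t e^{2 x} \sin{\left(t x \right)}}{3} + \frac{2 B^{2} D e^{2 x} \cos{\left(t x \right)}}{3} + \frac{B C^{2} e^{x} \sin^{2}{\left(t \right)}}{3} - \frac{2 B C D t e^{x} \sin{\left(t \right)} \sin{\left(t x \right)}}{3} + \frac{2 B C D e^{x} \sin{\left(t \right)} \cos{\left(t x \right)}}{3} - \frac{2 B D^{2} t e^{x} \sin{\left(t x \right)} \cos{\left(t x \right)}}{3} + \frac{B D^{2} e^{x} \cos^{2}{\left(t x \right)}}{3} - \frac{C^{2} D t \sin^{2}{\left(t \right)} \sin{\left(t x \right)}}{3} - \frac{2 C D^{2} t \sin{\left(t \right)} \sin{\left(t x \right)} \cos{\left(t x \right)}}{3} - \frac{D^{3} t \sin{\left(t x \right)} \cos^{2}{\left(t x \right)}}{3}
  2/3·u·u_xx = \frac{2 A B t^{4} e^{x}}{3} - \frac{2 A D t^{6} \cos{\left(t x \right)}}{3} + \frac{2 B^{2} e^{2 x}}{3} + \frac{2 B C e^{x} \sin{\left(t \right)}}{3} - \frac{2 B D t^{2} e^{x} \cos{\left(t x \right)}}{3} + \frac{2 B D e^{x} \cos{\left(t x \right)}}{3} - \frac{2 C D t^{2} \sin{\left(t \right)} \cos{\left(t x \right)}}{3} - \frac{2 D^{2} t^{2} \cos^{2}{\left(t x \right)}}{3}
Sum these and collect like terms in the independent variables.
This must equal f(x, t) identically; expanded, f = 4 t^{9} \sin{\left(t x \right)} - \frac{8 t^{8} e^{x}}{3} + 4 t^{6} \cos{\left(t x \right)} - 8 t^{5} e^{x} \sin{\left(t x \right)} - 8 t^{5} \sin{\left(t \right)} \sin{\left(t x \right)} - 12 t^{5} \sin{\left(t x \right)} \cos{\left(t x \right)} + \frac{16 t^{4} e^{2 x}}{3} + \frac{16 t^{4} e^{x} \sin{\left(t \right)}}{3} + 8 t^{4} e^{x} \cos{\left(t x \right)} - \frac{8 t^{4} e^{x}}{3} - 4 t^{2} e^{x} \cos{\left(t x \right)} - 4 t^{2} \sin{\left(t \right)} \cos{\left(t x \right)} - 6 t^{2} \cos^{2}{\left(t x \right)} + 4 t e^{2 x} \sin{\left(t x \right)} + 8 t e^{x} \sin{\left(t \right)} \sin{\left(t x \right)} + 12 t e^{x} \sin{\left(t x \right)} \cos{\left(t x \right)} + 4 t \sin^{2}{\left(t \right)} \sin{\left(t x \right)} + 12 t \sin{\left(t \right)} \sin{\left(t x \right)} \cos{\left(t x \right)} + 9 t \sin{\left(t x \right)} \cos^{2}{\left(t x \right)} - \frac{8 e^{3 x}}{3} - \frac{16 e^{2 x} \sin{\left(t \right)}}{3} - 8 e^{2 x} \cos{\left(t x \right)} + \frac{8 e^{2 x}}{3} - \frac{8 e^{x} \sin^{2}{\left(t \right)}}{3} - 8 e^{x} \sin{\left(t \right)} \cos{\left(t x \right)} + \frac{8 e^{x} \sin{\left(t \right)}}{3} - 6 e^{x} \cos^{2}{\left(t x \right)} + 4 e^{x} \cos{\left(t x \right)}.
Matching coefficients of the independent functions:
(each divided by its leading coefficient; functions giving the same equation are listed together)
  [t^{2} \cos^{2}{\left(t x \right)}]:  D^{2} - 9 = 0
  [t^{4} e^{x}]:  A B + 4 = 0
  [t^{4} e^{2 x}]:  A B^{2} - 8 = 0
  [t^{6} \cos{\left(t x \right)}]:  A D + 6 = 0
  [t^{8} e^{x}]:  A^{2} B + 8 = 0
  [t^{9} \sin{\left(t x \right)}]:  A^{2} D + 12 = 0
  [e^{x} \sin{\left(t \right)}]:  B C - 4 = 0
  [e^{x} \sin^{2}{\left(t \right)}]:  B C^{2} + 8 = 0
  [e^{x} \cos{\left(t x \right)}, t^{2} e^{x} \cos{\left(t x \right)}]:  B D - 6 = 0
  [e^{x} \cos^{2}{\left(t x \right)}, t e^{x} \sin{\left(t x \right)} \cos{\left(t x \right)}]:  B D^{2} + 18 = 0
  [e^{2 x} \sin{\left(t \right)}]:  B^{2} C + 8 = 0
  [e^{2 x} \cos{\left(t x \right)}, t e^{2 x} \sin{\left(t x \right)}]:  B^{2} D + 12 = 0
  [t \sin^{2}{\left(t \right)} \sin{\left(t x \right)}]:  C^{2} D + 12 = 0
  [t \sin{\left(t x \right)} \cos^{2}{\left(t x \right)}]:  D^{3} + 27 = 0
  [t^{2} \sin{\left(t \right)} \cos{\left(t x \right)}]:  C D - 6 = 0
  [t^{4} e^{x} \sin{\left(t \right)}]:  A B C - 8 = 0
  [t^{4} e^{x} \cos{\left(t x \right)}, t^{5} e^{x} \sin{\left(t x \right)}]:  A B D - 12 = 0
  [t^{5} \sin{\left(t \right)} \sin{\left(t x \right)}]:  A C D - 12 = 0
  [t^{5} \sin{\left(t x \right)} \cos{\left(t x \right)}]:  A D^{2} - 18 = 0
  [e^{x} \sin{\left(t \right)} \cos{\left(t x \right)}, t e^{x} \sin{\left(t \right)} \sin{\left(t x \right)}]:  B C D + 12 = 0
  [t \sin{\left(t \right)} \sin{\left(t x \right)} \cos{\left(t x \right)}]:  C D^{2} + 18 = 0
  [e^{2 x}]:  B^{2} - 4 = 0
  [e^{3 x}]:  B^{3} + 8 = 0
Solving: A = 2, B = -2, C = -2, D = -3.
Check against the point condition:
  u(0, 0) = -5  ⟹  B + D = -5  ✓
Hence u(x, t) = 2 t^{4} - 2 e^{x} - 2 \sin{\left(t \right)} - 3 \cos{\left(t x \right)}.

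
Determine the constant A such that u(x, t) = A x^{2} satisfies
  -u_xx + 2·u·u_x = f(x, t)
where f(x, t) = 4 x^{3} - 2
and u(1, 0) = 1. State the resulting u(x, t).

Answer: u(x, t) = x^{2}

Derivation:
Substitute the ansatz u = A x^{2} into the left-hand side.
Derivatives of the ansatz:
  u_xx = 2 A
  u_x = 2 A x
Term by term:
  -u_xx = - 2 A
  2·u·u_x = 4 A^{2} x^{3}
So the left-hand side equals
  4 A^{2} x^{3} - 2 A
This must equal f(x, t) = 4 x^{3} - 2 identically.
Matching coefficients of the independent functions:
  [constant term]:  - 2 A = -2
  [x^{3}]:  4 A^{2} = 4
Solving: A = 1.
Check against the point condition:
  u(1, 0) = 1  ⟹  A = 1  ✓
Hence u(x, t) = x^{2}.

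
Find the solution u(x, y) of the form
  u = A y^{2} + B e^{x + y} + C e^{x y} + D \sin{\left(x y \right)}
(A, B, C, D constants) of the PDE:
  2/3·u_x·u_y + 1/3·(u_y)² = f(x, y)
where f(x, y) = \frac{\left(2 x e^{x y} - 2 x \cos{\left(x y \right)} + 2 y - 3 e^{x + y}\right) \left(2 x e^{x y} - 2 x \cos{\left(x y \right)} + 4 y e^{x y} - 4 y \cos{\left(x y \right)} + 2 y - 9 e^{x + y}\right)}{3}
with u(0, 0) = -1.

Answer: u(x, y) = y^{2} + 2 e^{x y} - 3 e^{x + y} - 2 \sin{\left(x y \right)}

Derivation:
Substitute the ansatz u = A y^{2} + B e^{x + y} + C e^{x y} + D \sin{\left(x y \right)} into the left-hand side.
Derivatives of the ansatz:
  u_x = B e^{x} e^{y} + C y e^{x y} + D y \cos{\left(x y \right)}
  u_y = 2 A y + B e^{x} e^{y} + C x e^{x y} + D x \cos{\left(x y \right)}
Term by term:
  2/3·u_x·u_y = \frac{4 A B y e^{x} e^{y}}{3} + \frac{4 A C y^{2} e^{x y}}{3} + \frac{4 A D y^{2} \cos{\left(x y \right)}}{3} + \frac{2 B^{2} e^{2 x} e^{2 y}}{3} + \frac{2 B C x e^{x} e^{y} e^{x y}}{3} + \frac{2 B C y e^{x} e^{y} e^{x y}}{3} + \frac{2 B D x e^{x} e^{y} \cos{\left(x y \right)}}{3} + \frac{2 B D y e^{x} e^{y} \cos{\left(x y \right)}}{3} + \frac{2 C^{2} x y e^{2 x y}}{3} + \frac{4 C D x y e^{x y} \cos{\left(x y \right)}}{3} + \frac{2 D^{2} x y \cos^{2}{\left(x y \right)}}{3}
  1/3·(u_y)² = \frac{4 A^{2} y^{2}}{3} + \frac{4 A B y e^{x} e^{y}}{3} + \frac{4 A C x y e^{x y}}{3} + \frac{4 A D x y \cos{\left(x y \right)}}{3} + \frac{B^{2} e^{2 x} e^{2 y}}{3} + \frac{2 B C x e^{x} e^{y} e^{x y}}{3} + \frac{2 B D x e^{x} e^{y} \cos{\left(x y \right)}}{3} + \frac{C^{2} x^{2} e^{2 x y}}{3} + \frac{2 C D x^{2} e^{x y} \cos{\left(x y \right)}}{3} + \frac{D^{2} x^{2} \cos^{2}{\left(x y \right)}}{3}
So the left-hand side equals
  \frac{4 A^{2} y^{2}}{3} + \frac{8 A B y e^{x} e^{y}}{3} + \frac{4 A C x y e^{x y}}{3} + \frac{4 A C y^{2} e^{x y}}{3} + \frac{4 A D x y \cos{\left(x y \right)}}{3} + \frac{4 A D y^{2} \cos{\left(x y \right)}}{3} + B^{2} e^{2 x} e^{2 y} + \frac{4 B C x e^{x} e^{y} e^{x y}}{3} + \frac{2 B C y e^{x} e^{y} e^{x y}}{3} + \frac{4 B D x e^{x} e^{y} \cos{\left(x y \right)}}{3} + \frac{2 B D y e^{x} e^{y} \cos{\left(x y \right)}}{3} + \frac{C^{2} x^{2} e^{2 x y}}{3} + \frac{2 C^{2} x y e^{2 x y}}{3} + \frac{2 C D x^{2} e^{x y} \cos{\left(x y \right)}}{3} + \frac{4 C D x y e^{x y} \cos{\left(x y \right)}}{3} + \frac{D^{2} x^{2} \cos^{2}{\left(x y \right)}}{3} + \frac{2 D^{2} x y \cos^{2}{\left(x y \right)}}{3}
This must equal f(x, y) identically; expanded, f = \frac{4 x^{2} e^{2 x y}}{3} - \frac{8 x^{2} e^{x y} \cos{\left(x y \right)}}{3} + \frac{4 x^{2} \cos^{2}{\left(x y \right)}}{3} + \frac{8 x y e^{2 x y}}{3} - \frac{16 x y e^{x y} \cos{\left(x y \right)}}{3} + \frac{8 x y e^{x y}}{3} + \frac{8 x y \cos^{2}{\left(x y \right)}}{3} - \frac{8 x y \cos{\left(x y \right)}}{3} - 8 x e^{x} e^{y} e^{x y} + 8 x e^{x} e^{y} \cos{\left(x y \right)} + \frac{8 y^{2} e^{x y}}{3} - \frac{8 y^{2} \cos{\left(x y \right)}}{3} + \frac{4 y^{2}}{3} - 4 y e^{x} e^{y} e^{x y} + 4 y e^{x} e^{y} \cos{\left(x y \right)} - 8 y e^{x} e^{y} + 9 e^{2 x} e^{2 y}.
Matching coefficients of the independent functions:
(each divided by its leading coefficient; functions giving the same equation are listed together)
  [y^{2}]:  A^{2} - 1 = 0
  [x^{2} e^{2 x y}, x y e^{2 x y}]:  C^{2} - 4 = 0
  [x^{2} \cos^{2}{\left(x y \right)}, x y \cos^{2}{\left(x y \right)}]:  D^{2} - 4 = 0
  [y^{2} e^{x y}, x y e^{x y}]:  A C - 2 = 0
  [y^{2} \cos{\left(x y \right)}, x y \cos{\left(x y \right)}]:  A D + 2 = 0
  [e^{2 x} e^{2 y}]:  B^{2} - 9 = 0
  [x^{2} e^{x y} \cos{\left(x y \right)}, x y e^{x y} \cos{\left(x y \right)}]:  C D + 4 = 0
  [y e^{x} e^{y}]:  A B + 3 = 0
  [x e^{x} e^{y} e^{x y}, y e^{x} e^{y} e^{x y}]:  B C + 6 = 0
  [x e^{x} e^{y} \cos{\left(x y \right)}, y e^{x} e^{y} \cos{\left(x y \right)}]:  B D - 6 = 0
These equations allow (A, B, C, D) = (-1, 3, -2, 2) or (1, -3, 2, -2).
Impose the point condition(s):
  u(0, 0) = -1  ⟹  B + C = -1
Only A = 1, B = -3, C = 2, D = -2 satisfies everything.
Hence u(x, y) = y^{2} + 2 e^{x y} - 3 e^{x + y} - 2 \sin{\left(x y \right)}.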